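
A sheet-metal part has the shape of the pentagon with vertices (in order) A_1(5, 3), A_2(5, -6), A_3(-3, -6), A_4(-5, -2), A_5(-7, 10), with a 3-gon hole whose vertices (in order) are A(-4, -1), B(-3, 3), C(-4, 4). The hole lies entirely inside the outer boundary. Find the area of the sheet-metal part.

Outer boundary:
A_1→A_2: (5)(-6) − (5)(3) = -45
A_2→A_3: (5)(-6) − (-3)(-6) = -48
A_3→A_4: (-3)(-2) − (-5)(-6) = -24
A_4→A_5: (-5)(10) − (-7)(-2) = -64
A_5→A_1: (-7)(3) − (5)(10) = -71
Σ = -252
Area = |Σ|/2 = 126.
Hole:
Cross-terms: -15, 0, 20  ⇒  Σ = 5
Area = |Σ|/2 = 2.5.
Net area = 126 − 2.5 = 123.5.

123.5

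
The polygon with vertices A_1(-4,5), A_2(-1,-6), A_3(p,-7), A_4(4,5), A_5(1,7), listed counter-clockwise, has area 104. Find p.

Write out the shoelace sum; only the two edges meeting at A_3 involve p:
2·Area = [((-1)·(-7) − p·(-6)) + (p·5 − 4·(-7))] + 85
       = 11·p + 120 = 208
⇒ p = 8.

8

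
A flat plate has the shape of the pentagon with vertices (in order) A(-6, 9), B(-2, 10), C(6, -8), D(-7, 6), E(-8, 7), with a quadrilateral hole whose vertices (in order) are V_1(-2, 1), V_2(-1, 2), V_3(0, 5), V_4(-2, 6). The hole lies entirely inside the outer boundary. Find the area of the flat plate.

62.5

Outer boundary:
Apply the shoelace (surveyor's) formula: 2A = Σ (x_i·y_{i+1} − x_{i+1}·y_i), indices taken mod 5.
Σ = (-42) + (-44) + (-20) + (-1) + (-30) = -137
Area = |Σ|/2 = 68.5.
Hole:
Apply Gauss's area formula: 2A = Σ (x_i·y_{i+1} − x_{i+1}·y_i), indices taken mod 4.
V_1→V_2: (-2)(2) − (-1)(1) = -3
V_2→V_3: (-1)(5) − (0)(2) = -5
V_3→V_4: (0)(6) − (-2)(5) = 10
V_4→V_1: (-2)(1) − (-2)(6) = 10
Σ = 12
Area = |Σ|/2 = 6.
Net area = 68.5 − 6 = 62.5.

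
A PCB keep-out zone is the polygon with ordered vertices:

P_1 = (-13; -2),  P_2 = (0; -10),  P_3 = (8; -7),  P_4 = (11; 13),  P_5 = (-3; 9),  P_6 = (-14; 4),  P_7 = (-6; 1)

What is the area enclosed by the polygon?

Apply the shoelace formula: 2A = Σ (x_i·y_{i+1} − x_{i+1}·y_i), indices taken mod 7.
Σ = (130) + (80) + (181) + (138) + (114) + (10) + (25) = 678
Area = |Σ|/2 = 339.

339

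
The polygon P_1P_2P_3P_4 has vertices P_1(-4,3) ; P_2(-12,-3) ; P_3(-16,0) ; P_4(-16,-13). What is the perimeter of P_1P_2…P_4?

|P_1P_2| = √((-8)² + (-6)²) = √100 = 10
|P_2P_3| = √((-4)² + (3)²) = √25 = 5
|P_3P_4| = √((0)² + (-13)²) = √169 = 13
|P_4P_1| = √((12)² + (16)²) = √400 = 20
Perimeter = 10 + 5 + 13 + 20 = 48.

48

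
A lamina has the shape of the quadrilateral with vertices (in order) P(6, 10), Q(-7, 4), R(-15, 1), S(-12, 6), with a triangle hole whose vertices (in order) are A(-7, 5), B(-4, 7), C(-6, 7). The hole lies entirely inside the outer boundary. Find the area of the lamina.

Outer boundary:
P→Q: (6)(4) − (-7)(10) = 94
Q→R: (-7)(1) − (-15)(4) = 53
R→S: (-15)(6) − (-12)(1) = -78
S→P: (-12)(10) − (6)(6) = -156
Σ = -87
Area = |Σ|/2 = 43.5.
Hole:
Apply the surveyor's formula: 2A = Σ (x_i·y_{i+1} − x_{i+1}·y_i), indices taken mod 3.
Σ = (-29) + (14) + (19) = 4
Area = |Σ|/2 = 2.
Net area = 43.5 − 2 = 41.5.

41.5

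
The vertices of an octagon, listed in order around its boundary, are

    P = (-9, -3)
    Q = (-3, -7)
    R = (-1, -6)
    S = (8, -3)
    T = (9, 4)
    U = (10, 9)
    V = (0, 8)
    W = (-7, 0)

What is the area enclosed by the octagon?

186.5

Cross-terms: 54, 11, 51, 59, 41, 80, 56, 21  ⇒  Σ = 373
Area = |Σ|/2 = 186.5.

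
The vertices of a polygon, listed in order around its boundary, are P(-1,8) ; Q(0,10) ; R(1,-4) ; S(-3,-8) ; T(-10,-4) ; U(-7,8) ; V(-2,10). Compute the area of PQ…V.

138

Σ = (-10) + (-10) + (-20) + (-68) + (-108) + (-54) + (-6) = -276
Area = |Σ|/2 = 138.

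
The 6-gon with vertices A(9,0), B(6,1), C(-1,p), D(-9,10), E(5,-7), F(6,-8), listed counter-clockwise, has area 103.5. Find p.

Write out the shoelace sum; only the two edges meeting at C involve p:
2·Area = [(6·p − (-1)·1) + ((-1)·10 − (-9)·p)] + 96
       = 15·p + 87 = 207
⇒ p = 8.

8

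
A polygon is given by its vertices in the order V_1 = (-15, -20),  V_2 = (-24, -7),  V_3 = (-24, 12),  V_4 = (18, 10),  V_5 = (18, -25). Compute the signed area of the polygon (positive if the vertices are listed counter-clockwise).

Cross-terms: -375, -456, -456, -630, -735  ⇒  Σ = -2652
Signed area = Σ/2 = -1326 (negative ⇒ clockwise traversal).

-1326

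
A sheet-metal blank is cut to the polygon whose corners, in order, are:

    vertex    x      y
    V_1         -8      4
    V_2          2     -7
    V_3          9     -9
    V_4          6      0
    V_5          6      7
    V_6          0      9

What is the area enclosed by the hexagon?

Apply the surveyor's formula: 2A = Σ (x_i·y_{i+1} − x_{i+1}·y_i), indices taken mod 6.
V_1→V_2: (-8)(-7) − (2)(4) = 48
V_2→V_3: (2)(-9) − (9)(-7) = 45
V_3→V_4: (9)(0) − (6)(-9) = 54
V_4→V_5: (6)(7) − (6)(0) = 42
V_5→V_6: (6)(9) − (0)(7) = 54
V_6→V_1: (0)(4) − (-8)(9) = 72
Σ = 315
Area = |Σ|/2 = 157.5.

157.5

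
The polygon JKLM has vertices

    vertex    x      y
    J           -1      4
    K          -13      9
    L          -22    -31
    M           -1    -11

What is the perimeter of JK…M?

|JK| = √((-12)² + (5)²) = √169 = 13
|KL| = √((-9)² + (-40)²) = √1681 = 41
|LM| = √((21)² + (20)²) = √841 = 29
|MJ| = √((0)² + (15)²) = √225 = 15
Perimeter = 13 + 41 + 29 + 15 = 98.

98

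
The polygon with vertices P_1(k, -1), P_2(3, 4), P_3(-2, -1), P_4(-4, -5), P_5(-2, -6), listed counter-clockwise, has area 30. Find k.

The doubled signed area Σ (x_i y_{i+1} − x_{i+1} y_i) is linear in k.
With k=0 it equals 30; the coefficient of k is 10 (from the two edges through P_1).
So 10·k + 30 = 2·30 = 60 ⇒ k = 3.

3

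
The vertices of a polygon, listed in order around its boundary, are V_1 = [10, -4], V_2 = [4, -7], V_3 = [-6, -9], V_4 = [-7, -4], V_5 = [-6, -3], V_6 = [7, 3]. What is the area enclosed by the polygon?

114.5

Σ = (-54) + (-78) + (-39) + (-3) + (3) + (-58) = -229
Area = |Σ|/2 = 114.5.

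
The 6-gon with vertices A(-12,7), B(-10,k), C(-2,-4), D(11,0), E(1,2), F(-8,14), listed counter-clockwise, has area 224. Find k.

-13

The doubled signed area Σ (x_i y_{i+1} − x_{i+1} y_i) is linear in k.
With k=0 it equals 318; the coefficient of k is -10 (from the two edges through B).
So -10·k + 318 = 2·224 = 448 ⇒ k = -13.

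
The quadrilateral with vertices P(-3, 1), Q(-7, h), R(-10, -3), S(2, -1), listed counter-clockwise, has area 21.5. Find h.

0

The doubled signed area Σ (x_i y_{i+1} − x_{i+1} y_i) is linear in h.
With h=0 it equals 43; the coefficient of h is 7 (from the two edges through Q).
So 7·h + 43 = 2·21.5 = 43 ⇒ h = 0.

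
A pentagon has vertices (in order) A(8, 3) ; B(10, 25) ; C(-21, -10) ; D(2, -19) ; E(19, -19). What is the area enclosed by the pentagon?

Apply the surveyor's formula: 2A = Σ (x_i·y_{i+1} − x_{i+1}·y_i), indices taken mod 5.
Σ = (170) + (425) + (419) + (323) + (209) = 1546
Area = |Σ|/2 = 773.

773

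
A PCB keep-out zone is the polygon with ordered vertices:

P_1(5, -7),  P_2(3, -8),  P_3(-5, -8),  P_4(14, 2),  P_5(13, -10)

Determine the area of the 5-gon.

Apply the shoelace (surveyor's) formula: 2A = Σ (x_i·y_{i+1} − x_{i+1}·y_i), indices taken mod 5.
Cross-terms: -19, -64, 102, -166, -41  ⇒  Σ = -188
Area = |Σ|/2 = 94.

94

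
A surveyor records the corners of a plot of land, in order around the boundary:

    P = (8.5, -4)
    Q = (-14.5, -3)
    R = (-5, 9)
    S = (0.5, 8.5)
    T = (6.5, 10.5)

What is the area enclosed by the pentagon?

220.625

Σ = (-83.5) + (-145.5) + (-47) + (-50) + (-115.25) = -441.25
Area = |Σ|/2 = 220.625.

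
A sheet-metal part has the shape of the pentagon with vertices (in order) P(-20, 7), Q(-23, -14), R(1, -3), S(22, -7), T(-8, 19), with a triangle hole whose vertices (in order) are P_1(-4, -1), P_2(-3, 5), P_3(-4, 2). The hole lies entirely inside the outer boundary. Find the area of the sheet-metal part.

Outer boundary:
Apply the shoelace formula: 2A = Σ (x_i·y_{i+1} − x_{i+1}·y_i), indices taken mod 5.
Cross-terms: 441, 83, 59, 362, 324  ⇒  Σ = 1269
Area = |Σ|/2 = 634.5.
Hole:
Apply the surveyor's formula: 2A = Σ (x_i·y_{i+1} − x_{i+1}·y_i), indices taken mod 3.
P_1→P_2: (-4)(5) − (-3)(-1) = -23
P_2→P_3: (-3)(2) − (-4)(5) = 14
P_3→P_1: (-4)(-1) − (-4)(2) = 12
Σ = 3
Area = |Σ|/2 = 1.5.
Net area = 634.5 − 1.5 = 633.

633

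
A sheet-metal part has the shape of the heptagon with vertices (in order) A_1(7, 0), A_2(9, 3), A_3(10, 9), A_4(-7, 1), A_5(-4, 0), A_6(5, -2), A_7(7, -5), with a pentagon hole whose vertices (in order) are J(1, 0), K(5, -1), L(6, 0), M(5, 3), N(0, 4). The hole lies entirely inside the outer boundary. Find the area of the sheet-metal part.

71

Outer boundary:
Cross-terms: 21, 51, 73, 4, 8, -11, 35  ⇒  Σ = 181
Area = |Σ|/2 = 90.5.
Hole:
Apply the shoelace (surveyor's) formula: 2A = Σ (x_i·y_{i+1} − x_{i+1}·y_i), indices taken mod 5.
Σ = (-1) + (6) + (18) + (20) + (-4) = 39
Area = |Σ|/2 = 19.5.
Net area = 90.5 − 19.5 = 71.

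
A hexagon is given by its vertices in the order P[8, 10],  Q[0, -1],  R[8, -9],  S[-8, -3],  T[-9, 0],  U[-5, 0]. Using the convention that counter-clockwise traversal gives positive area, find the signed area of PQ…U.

Σ = (-8) + (8) + (-96) + (-27) + (0) + (-50) = -173
Signed area = Σ/2 = -86.5 (negative ⇒ clockwise traversal).

-86.5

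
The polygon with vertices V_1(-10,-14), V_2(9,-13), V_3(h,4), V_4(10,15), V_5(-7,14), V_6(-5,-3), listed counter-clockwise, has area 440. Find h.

9

The doubled signed area Σ (x_i y_{i+1} − x_{i+1} y_i) is linear in h.
With h=0 it equals 628; the coefficient of h is 28 (from the two edges through V_3).
So 28·h + 628 = 2·440 = 880 ⇒ h = 9.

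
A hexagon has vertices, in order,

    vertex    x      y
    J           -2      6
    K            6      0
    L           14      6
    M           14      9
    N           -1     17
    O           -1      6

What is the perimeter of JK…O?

52

|JK| = √((8)² + (-6)²) = √100 = 10
|KL| = √((8)² + (6)²) = √100 = 10
|LM| = √((0)² + (3)²) = √9 = 3
|MN| = √((-15)² + (8)²) = √289 = 17
|NO| = √((0)² + (-11)²) = √121 = 11
|OJ| = √((-1)² + (0)²) = √1 = 1
Perimeter = 10 + 10 + 3 + 17 + 11 + 1 = 52.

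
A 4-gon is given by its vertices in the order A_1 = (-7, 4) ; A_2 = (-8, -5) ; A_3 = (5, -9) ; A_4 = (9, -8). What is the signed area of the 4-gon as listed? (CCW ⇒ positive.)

92.5

Apply the shoelace formula: 2A = Σ (x_i·y_{i+1} − x_{i+1}·y_i), indices taken mod 4.
Cross-terms: 67, 97, 41, -20  ⇒  Σ = 185
Signed area = Σ/2 = 92.5 (positive ⇒ counter-clockwise traversal).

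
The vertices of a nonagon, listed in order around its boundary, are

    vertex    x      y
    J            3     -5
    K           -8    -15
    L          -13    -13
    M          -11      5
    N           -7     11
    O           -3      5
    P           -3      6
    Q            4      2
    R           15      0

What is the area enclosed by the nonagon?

Apply the surveyor's formula: 2A = Σ (x_i·y_{i+1} − x_{i+1}·y_i), indices taken mod 9.
Σ = (-85) + (-91) + (-208) + (-86) + (-2) + (-3) + (-30) + (-30) + (-75) = -610
Area = |Σ|/2 = 305.

305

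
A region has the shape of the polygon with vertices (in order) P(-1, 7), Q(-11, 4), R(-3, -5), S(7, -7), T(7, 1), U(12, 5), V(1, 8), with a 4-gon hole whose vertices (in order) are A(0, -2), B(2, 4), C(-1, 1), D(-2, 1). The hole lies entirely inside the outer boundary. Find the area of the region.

183

Outer boundary:
Cross-terms: 73, 67, 56, 56, 23, 91, 15  ⇒  Σ = 381
Area = |Σ|/2 = 190.5.
Hole:
Apply the surveyor's formula: 2A = Σ (x_i·y_{i+1} − x_{i+1}·y_i), indices taken mod 4.
Σ = (4) + (6) + (1) + (4) = 15
Area = |Σ|/2 = 7.5.
Net area = 190.5 − 7.5 = 183.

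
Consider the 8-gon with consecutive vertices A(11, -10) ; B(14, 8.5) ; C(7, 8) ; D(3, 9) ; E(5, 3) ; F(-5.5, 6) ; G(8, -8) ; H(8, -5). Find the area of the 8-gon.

Cross-terms: 233.5, 52.5, 39, -36, 46.5, -4, 24, -25  ⇒  Σ = 330.5
Area = |Σ|/2 = 165.25.

165.25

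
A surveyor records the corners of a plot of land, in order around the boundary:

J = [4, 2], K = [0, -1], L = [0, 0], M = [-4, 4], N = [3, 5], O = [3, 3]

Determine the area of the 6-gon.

24

J→K: (4)(-1) − (0)(2) = -4
K→L: (0)(0) − (0)(-1) = 0
L→M: (0)(4) − (-4)(0) = 0
M→N: (-4)(5) − (3)(4) = -32
N→O: (3)(3) − (3)(5) = -6
O→J: (3)(2) − (4)(3) = -6
Σ = -48
Area = |Σ|/2 = 24.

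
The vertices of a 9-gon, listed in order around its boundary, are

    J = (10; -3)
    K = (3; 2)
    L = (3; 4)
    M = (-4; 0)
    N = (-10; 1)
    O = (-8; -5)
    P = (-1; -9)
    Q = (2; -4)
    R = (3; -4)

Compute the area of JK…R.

114.5

Apply Gauss's area formula: 2A = Σ (x_i·y_{i+1} − x_{i+1}·y_i), indices taken mod 9.
Cross-terms: 29, 6, 16, -4, 58, 67, 22, 4, 31  ⇒  Σ = 229
Area = |Σ|/2 = 114.5.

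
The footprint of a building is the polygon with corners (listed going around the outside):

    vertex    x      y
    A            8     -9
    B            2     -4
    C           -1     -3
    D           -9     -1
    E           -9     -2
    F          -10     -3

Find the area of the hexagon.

40

Σ = (-14) + (-10) + (-26) + (9) + (7) + (114) = 80
Area = |Σ|/2 = 40.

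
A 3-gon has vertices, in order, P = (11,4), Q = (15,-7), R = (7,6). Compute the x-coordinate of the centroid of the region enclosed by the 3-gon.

Apply Gauss's area formula. First the cross-terms c_i = x_i·y_{i+1} − x_{i+1}·y_i:
  -137, 139, -38  ⇒  2A = -36, A = -18.
Then Σ (x_i + x_{i+1})·c_i = -1188, so x̄ = -1188 / (6·(-18)) = 11.

11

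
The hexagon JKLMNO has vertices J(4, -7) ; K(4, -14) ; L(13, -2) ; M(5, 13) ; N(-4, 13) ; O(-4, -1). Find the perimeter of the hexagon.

72

|JK| = √((0)² + (-7)²) = √49 = 7
|KL| = √((9)² + (12)²) = √225 = 15
|LM| = √((-8)² + (15)²) = √289 = 17
|MN| = √((-9)² + (0)²) = √81 = 9
|NO| = √((0)² + (-14)²) = √196 = 14
|OJ| = √((8)² + (-6)²) = √100 = 10
Perimeter = 7 + 15 + 17 + 9 + 14 + 10 = 72.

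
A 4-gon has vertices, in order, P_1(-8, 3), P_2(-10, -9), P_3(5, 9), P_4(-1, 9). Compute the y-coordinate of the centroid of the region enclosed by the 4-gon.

Apply the surveyor's formula. First the cross-terms c_i = x_i·y_{i+1} − x_{i+1}·y_i:
  102, -45, 54, 69  ⇒  2A = 180, A = 90.
Then Σ (y_i + y_{i+1})·c_i = 1188, so ȳ = 1188 / (6·90) = 2.2.

2.2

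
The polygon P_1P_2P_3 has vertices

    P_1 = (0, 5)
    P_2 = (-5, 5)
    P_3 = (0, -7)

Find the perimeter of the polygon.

30

|P_1P_2| = √((-5)² + (0)²) = √25 = 5
|P_2P_3| = √((5)² + (-12)²) = √169 = 13
|P_3P_1| = √((0)² + (12)²) = √144 = 12
Perimeter = 5 + 13 + 12 = 30.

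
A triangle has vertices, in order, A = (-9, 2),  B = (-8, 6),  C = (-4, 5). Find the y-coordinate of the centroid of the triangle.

13/3

Apply the surveyor's formula. First the cross-terms c_i = x_i·y_{i+1} − x_{i+1}·y_i:
  -38, -16, 37  ⇒  2A = -17, A = -8.5.
Then Σ (y_i + y_{i+1})·c_i = -221, so ȳ = -221 / (6·(-8.5)) = 13/3.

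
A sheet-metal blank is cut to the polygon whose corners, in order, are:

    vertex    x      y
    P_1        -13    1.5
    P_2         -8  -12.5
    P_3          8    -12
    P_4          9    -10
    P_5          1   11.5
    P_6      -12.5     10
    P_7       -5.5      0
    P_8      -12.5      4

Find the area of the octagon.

366

Σ = (174.5) + (196) + (28) + (113.5) + (153.75) + (55) + (-22) + (33.25) = 732
Area = |Σ|/2 = 366.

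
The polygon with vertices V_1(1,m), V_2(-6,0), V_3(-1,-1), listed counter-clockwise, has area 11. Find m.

The doubled signed area Σ (x_i y_{i+1} − x_{i+1} y_i) is linear in m.
With m=0 it equals 7; the coefficient of m is 5 (from the two edges through V_1).
So 5·m + 7 = 2·11 = 22 ⇒ m = 3.

3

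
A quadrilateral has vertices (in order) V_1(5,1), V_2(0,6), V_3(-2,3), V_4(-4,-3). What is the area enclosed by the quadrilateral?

Apply Gauss's area formula: 2A = Σ (x_i·y_{i+1} − x_{i+1}·y_i), indices taken mod 4.
Σ = (30) + (12) + (18) + (11) = 71
Area = |Σ|/2 = 35.5.

35.5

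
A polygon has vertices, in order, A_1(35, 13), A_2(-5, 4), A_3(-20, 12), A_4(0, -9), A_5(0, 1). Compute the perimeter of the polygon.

134

|A_1A_2| = √((-40)² + (-9)²) = √1681 = 41
|A_2A_3| = √((-15)² + (8)²) = √289 = 17
|A_3A_4| = √((20)² + (-21)²) = √841 = 29
|A_4A_5| = √((0)² + (10)²) = √100 = 10
|A_5A_1| = √((35)² + (12)²) = √1369 = 37
Perimeter = 41 + 17 + 29 + 10 + 37 = 134.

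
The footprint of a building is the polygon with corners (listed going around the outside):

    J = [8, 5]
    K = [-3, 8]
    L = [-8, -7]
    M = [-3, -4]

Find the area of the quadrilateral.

Cross-terms: 79, 85, 11, 17  ⇒  Σ = 192
Area = |Σ|/2 = 96.

96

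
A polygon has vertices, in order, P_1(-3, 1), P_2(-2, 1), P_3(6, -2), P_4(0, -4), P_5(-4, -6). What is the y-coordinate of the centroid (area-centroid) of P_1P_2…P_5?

Apply the surveyor's formula. First the cross-terms c_i = x_i·y_{i+1} − x_{i+1}·y_i:
  -1, -2, -24, -16, -22  ⇒  2A = -65, A = -32.5.
Then Σ (y_i + y_{i+1})·c_i = 414, so ȳ = 414 / (6·(-32.5)) = -138/65.

-138/65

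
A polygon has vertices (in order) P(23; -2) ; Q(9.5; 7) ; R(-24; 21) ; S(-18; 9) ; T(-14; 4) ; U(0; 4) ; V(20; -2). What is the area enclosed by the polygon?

Apply the shoelace formula: 2A = Σ (x_i·y_{i+1} − x_{i+1}·y_i), indices taken mod 7.
Cross-terms: 180, 367.5, 162, 54, -56, -80, 6  ⇒  Σ = 633.5
Area = |Σ|/2 = 316.75.

316.75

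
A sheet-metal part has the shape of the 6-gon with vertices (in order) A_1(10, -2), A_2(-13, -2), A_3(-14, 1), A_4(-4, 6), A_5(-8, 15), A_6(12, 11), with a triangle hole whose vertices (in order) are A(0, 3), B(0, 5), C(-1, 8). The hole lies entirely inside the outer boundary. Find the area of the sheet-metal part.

Outer boundary:
Apply the surveyor's formula: 2A = Σ (x_i·y_{i+1} − x_{i+1}·y_i), indices taken mod 6.
A_1→A_2: (10)(-2) − (-13)(-2) = -46
A_2→A_3: (-13)(1) − (-14)(-2) = -41
A_3→A_4: (-14)(6) − (-4)(1) = -80
A_4→A_5: (-4)(15) − (-8)(6) = -12
A_5→A_6: (-8)(11) − (12)(15) = -268
A_6→A_1: (12)(-2) − (10)(11) = -134
Σ = -581
Area = |Σ|/2 = 290.5.
Hole:
A→B: (0)(5) − (0)(3) = 0
B→C: (0)(8) − (-1)(5) = 5
C→A: (-1)(3) − (0)(8) = -3
Σ = 2
Area = |Σ|/2 = 1.
Net area = 290.5 − 1 = 289.5.

289.5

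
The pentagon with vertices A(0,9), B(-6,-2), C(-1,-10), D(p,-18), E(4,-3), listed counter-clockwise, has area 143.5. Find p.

7

The doubled signed area Σ (x_i y_{i+1} − x_{i+1} y_i) is linear in p.
With p=0 it equals 238; the coefficient of p is 7 (from the two edges through D).
So 7·p + 238 = 2·143.5 = 287 ⇒ p = 7.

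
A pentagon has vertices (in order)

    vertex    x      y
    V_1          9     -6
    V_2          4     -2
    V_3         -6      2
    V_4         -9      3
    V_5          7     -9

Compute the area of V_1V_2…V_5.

Apply the shoelace formula: 2A = Σ (x_i·y_{i+1} − x_{i+1}·y_i), indices taken mod 5.
Σ = (6) + (-4) + (0) + (60) + (39) = 101
Area = |Σ|/2 = 50.5.

50.5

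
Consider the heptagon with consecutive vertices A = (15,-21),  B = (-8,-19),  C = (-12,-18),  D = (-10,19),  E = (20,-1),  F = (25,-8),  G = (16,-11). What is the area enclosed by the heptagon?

Apply the shoelace formula: 2A = Σ (x_i·y_{i+1} − x_{i+1}·y_i), indices taken mod 7.
Cross-terms: -453, -84, -408, -370, -135, -147, -171  ⇒  Σ = -1768
Area = |Σ|/2 = 884.

884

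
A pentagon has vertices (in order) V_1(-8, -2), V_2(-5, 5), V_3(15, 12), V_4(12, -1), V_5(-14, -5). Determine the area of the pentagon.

V_1→V_2: (-8)(5) − (-5)(-2) = -50
V_2→V_3: (-5)(12) − (15)(5) = -135
V_3→V_4: (15)(-1) − (12)(12) = -159
V_4→V_5: (12)(-5) − (-14)(-1) = -74
V_5→V_1: (-14)(-2) − (-8)(-5) = -12
Σ = -430
Area = |Σ|/2 = 215.

215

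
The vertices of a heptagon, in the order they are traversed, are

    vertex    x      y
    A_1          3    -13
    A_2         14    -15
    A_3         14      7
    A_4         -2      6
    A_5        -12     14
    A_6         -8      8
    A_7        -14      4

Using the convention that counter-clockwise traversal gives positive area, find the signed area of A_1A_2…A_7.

Σ = (137) + (308) + (98) + (44) + (16) + (80) + (170) = 853
Signed area = Σ/2 = 426.5 (positive ⇒ counter-clockwise traversal).

426.5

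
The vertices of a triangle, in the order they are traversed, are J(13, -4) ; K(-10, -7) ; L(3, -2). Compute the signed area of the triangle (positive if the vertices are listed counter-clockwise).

Apply the shoelace formula: 2A = Σ (x_i·y_{i+1} − x_{i+1}·y_i), indices taken mod 3.
Cross-terms: -131, 41, 14  ⇒  Σ = -76
Signed area = Σ/2 = -38 (negative ⇒ clockwise traversal).

-38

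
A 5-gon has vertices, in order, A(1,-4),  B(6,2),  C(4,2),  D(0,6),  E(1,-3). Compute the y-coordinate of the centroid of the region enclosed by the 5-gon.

145/141

Apply Gauss's area formula. First the cross-terms c_i = x_i·y_{i+1} − x_{i+1}·y_i:
  26, 4, 24, -6, -1  ⇒  2A = 47, A = 23.5.
Then Σ (y_i + y_{i+1})·c_i = 145, so ȳ = 145 / (6·23.5) = 145/141.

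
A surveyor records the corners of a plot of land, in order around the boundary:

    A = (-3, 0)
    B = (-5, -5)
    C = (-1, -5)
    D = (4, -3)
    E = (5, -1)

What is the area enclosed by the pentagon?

Cross-terms: 15, 20, 23, 11, -3  ⇒  Σ = 66
Area = |Σ|/2 = 33.

33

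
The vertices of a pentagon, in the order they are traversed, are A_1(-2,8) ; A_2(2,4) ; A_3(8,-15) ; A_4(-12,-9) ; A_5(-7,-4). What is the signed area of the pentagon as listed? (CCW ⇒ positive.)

-208.5

Cross-terms: -24, -62, -252, -15, -64  ⇒  Σ = -417
Signed area = Σ/2 = -208.5 (negative ⇒ clockwise traversal).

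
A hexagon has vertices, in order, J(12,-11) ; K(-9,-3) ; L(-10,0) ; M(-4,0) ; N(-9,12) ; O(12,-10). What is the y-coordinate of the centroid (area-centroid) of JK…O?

-172/93

Apply the shoelace formula. First the cross-terms c_i = x_i·y_{i+1} − x_{i+1}·y_i:
  -135, -30, 0, -48, -54, -12  ⇒  2A = -279, A = -139.5.
Then Σ (y_i + y_{i+1})·c_i = 1548, so ȳ = 1548 / (6·(-139.5)) = -172/93.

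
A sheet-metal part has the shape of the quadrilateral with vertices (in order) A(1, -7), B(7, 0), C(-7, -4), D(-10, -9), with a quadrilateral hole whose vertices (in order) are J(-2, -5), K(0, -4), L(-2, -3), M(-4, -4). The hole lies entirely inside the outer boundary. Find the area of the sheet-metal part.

57.5

Outer boundary:
A→B: (1)(0) − (7)(-7) = 49
B→C: (7)(-4) − (-7)(0) = -28
C→D: (-7)(-9) − (-10)(-4) = 23
D→A: (-10)(-7) − (1)(-9) = 79
Σ = 123
Area = |Σ|/2 = 61.5.
Hole:
Cross-terms: 8, -8, -4, 12  ⇒  Σ = 8
Area = |Σ|/2 = 4.
Net area = 61.5 − 4 = 57.5.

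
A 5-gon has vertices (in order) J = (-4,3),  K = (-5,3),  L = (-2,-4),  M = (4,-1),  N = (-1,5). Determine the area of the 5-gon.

Cross-terms: 3, 26, 18, 19, 17  ⇒  Σ = 83
Area = |Σ|/2 = 41.5.

41.5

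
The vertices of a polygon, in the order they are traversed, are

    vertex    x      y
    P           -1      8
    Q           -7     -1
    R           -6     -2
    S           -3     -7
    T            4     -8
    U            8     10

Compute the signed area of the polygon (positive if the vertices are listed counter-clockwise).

165.5

Apply the shoelace formula: 2A = Σ (x_i·y_{i+1} − x_{i+1}·y_i), indices taken mod 6.
Σ = (57) + (8) + (36) + (52) + (104) + (74) = 331
Signed area = Σ/2 = 165.5 (positive ⇒ counter-clockwise traversal).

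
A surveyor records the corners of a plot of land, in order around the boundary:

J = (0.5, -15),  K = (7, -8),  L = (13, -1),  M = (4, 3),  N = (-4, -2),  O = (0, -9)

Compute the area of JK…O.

Σ = (101) + (97) + (43) + (4) + (36) + (4.5) = 285.5
Area = |Σ|/2 = 142.75.

142.75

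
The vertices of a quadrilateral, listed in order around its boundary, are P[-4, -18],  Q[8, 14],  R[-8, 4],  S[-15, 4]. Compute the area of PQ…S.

273

Apply the shoelace (surveyor's) formula: 2A = Σ (x_i·y_{i+1} − x_{i+1}·y_i), indices taken mod 4.
Σ = (88) + (144) + (28) + (286) = 546
Area = |Σ|/2 = 273.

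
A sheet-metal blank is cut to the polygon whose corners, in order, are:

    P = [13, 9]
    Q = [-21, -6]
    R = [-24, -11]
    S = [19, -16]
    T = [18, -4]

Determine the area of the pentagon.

608.5

P→Q: (13)(-6) − (-21)(9) = 111
Q→R: (-21)(-11) − (-24)(-6) = 87
R→S: (-24)(-16) − (19)(-11) = 593
S→T: (19)(-4) − (18)(-16) = 212
T→P: (18)(9) − (13)(-4) = 214
Σ = 1217
Area = |Σ|/2 = 608.5.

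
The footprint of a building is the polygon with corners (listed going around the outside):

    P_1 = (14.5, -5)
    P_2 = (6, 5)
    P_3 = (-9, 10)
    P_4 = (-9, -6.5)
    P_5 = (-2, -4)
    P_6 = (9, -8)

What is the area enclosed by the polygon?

Apply Gauss's area formula: 2A = Σ (x_i·y_{i+1} − x_{i+1}·y_i), indices taken mod 6.
Σ = (102.5) + (105) + (148.5) + (23) + (52) + (71) = 502
Area = |Σ|/2 = 251.

251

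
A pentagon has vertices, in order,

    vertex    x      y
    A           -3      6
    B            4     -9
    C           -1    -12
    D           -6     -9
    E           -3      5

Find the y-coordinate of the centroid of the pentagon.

-902/177

Apply the shoelace (surveyor's) formula. First the cross-terms c_i = x_i·y_{i+1} − x_{i+1}·y_i:
  3, -57, -63, -57, -3  ⇒  2A = -177, A = -88.5.
Then Σ (y_i + y_{i+1})·c_i = 2706, so ȳ = 2706 / (6·(-88.5)) = -902/177.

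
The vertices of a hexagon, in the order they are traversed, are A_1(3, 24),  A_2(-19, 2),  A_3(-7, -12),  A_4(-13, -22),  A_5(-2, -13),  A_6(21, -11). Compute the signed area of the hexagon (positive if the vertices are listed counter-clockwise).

Apply the shoelace (surveyor's) formula: 2A = Σ (x_i·y_{i+1} − x_{i+1}·y_i), indices taken mod 6.
Σ = (462) + (242) + (-2) + (125) + (295) + (537) = 1659
Signed area = Σ/2 = 829.5 (positive ⇒ counter-clockwise traversal).

829.5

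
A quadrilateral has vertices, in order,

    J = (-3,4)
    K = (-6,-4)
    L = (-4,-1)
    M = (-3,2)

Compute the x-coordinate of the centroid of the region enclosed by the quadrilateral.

-37/9

Apply Gauss's area formula. First the cross-terms c_i = x_i·y_{i+1} − x_{i+1}·y_i:
  36, -10, -11, -6  ⇒  2A = 9, A = 4.5.
Then Σ (x_i + x_{i+1})·c_i = -111, so x̄ = -111 / (6·4.5) = -37/9.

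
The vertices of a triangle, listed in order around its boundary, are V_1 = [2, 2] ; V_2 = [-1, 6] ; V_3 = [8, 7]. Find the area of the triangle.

Cross-terms: 14, -55, 2  ⇒  Σ = -39
Area = |Σ|/2 = 19.5.

19.5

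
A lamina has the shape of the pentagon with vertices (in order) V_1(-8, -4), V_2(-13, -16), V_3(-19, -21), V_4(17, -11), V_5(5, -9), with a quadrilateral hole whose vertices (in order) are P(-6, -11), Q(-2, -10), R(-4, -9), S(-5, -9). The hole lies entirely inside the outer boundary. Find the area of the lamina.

Outer boundary:
Apply the shoelace (surveyor's) formula: 2A = Σ (x_i·y_{i+1} − x_{i+1}·y_i), indices taken mod 5.
Σ = (76) + (-31) + (566) + (-98) + (-92) = 421
Area = |Σ|/2 = 210.5.
Hole:
Apply the shoelace (surveyor's) formula: 2A = Σ (x_i·y_{i+1} − x_{i+1}·y_i), indices taken mod 4.
Σ = (38) + (-22) + (-9) + (1) = 8
Area = |Σ|/2 = 4.
Net area = 210.5 − 4 = 206.5.

206.5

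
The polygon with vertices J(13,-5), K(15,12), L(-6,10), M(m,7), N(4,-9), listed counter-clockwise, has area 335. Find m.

-10

Write out the shoelace sum; only the two edges meeting at M involve m:
2·Area = [((-6)·7 − m·10) + (m·(-9) − 4·7)] + 550
       = -19·m + 480 = 670
⇒ m = -10.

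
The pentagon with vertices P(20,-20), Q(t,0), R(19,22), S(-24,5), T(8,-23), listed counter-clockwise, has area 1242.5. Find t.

Write out the shoelace sum; only the two edges meeting at Q involve t:
2·Area = [(20·0 − t·(-20)) + (t·22 − 19·0)] + 1435
       = 42·t + 1435 = 2485
⇒ t = 25.

25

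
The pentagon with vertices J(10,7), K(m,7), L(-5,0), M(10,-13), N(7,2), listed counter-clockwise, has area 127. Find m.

Write out the shoelace sum; only the two edges meeting at K involve m:
2·Area = [(10·7 − m·7) + (m·0 − (-5)·7)] + 205
       = -7·m + 310 = 254
⇒ m = 8.

8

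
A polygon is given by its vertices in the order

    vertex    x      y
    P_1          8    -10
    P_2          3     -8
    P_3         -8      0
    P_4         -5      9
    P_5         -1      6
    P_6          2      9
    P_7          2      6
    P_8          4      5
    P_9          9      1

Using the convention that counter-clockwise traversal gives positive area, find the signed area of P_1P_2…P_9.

-185.5

Apply the shoelace (surveyor's) formula: 2A = Σ (x_i·y_{i+1} − x_{i+1}·y_i), indices taken mod 9.
P_1→P_2: (8)(-8) − (3)(-10) = -34
P_2→P_3: (3)(0) − (-8)(-8) = -64
P_3→P_4: (-8)(9) − (-5)(0) = -72
P_4→P_5: (-5)(6) − (-1)(9) = -21
P_5→P_6: (-1)(9) − (2)(6) = -21
P_6→P_7: (2)(6) − (2)(9) = -6
P_7→P_8: (2)(5) − (4)(6) = -14
P_8→P_9: (4)(1) − (9)(5) = -41
P_9→P_1: (9)(-10) − (8)(1) = -98
Σ = -371
Signed area = Σ/2 = -185.5 (negative ⇒ clockwise traversal).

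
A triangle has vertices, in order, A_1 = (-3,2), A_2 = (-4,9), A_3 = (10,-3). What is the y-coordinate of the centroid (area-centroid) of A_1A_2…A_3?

8/3

Apply the shoelace formula. First the cross-terms c_i = x_i·y_{i+1} − x_{i+1}·y_i:
  -19, -78, 11  ⇒  2A = -86, A = -43.
Then Σ (y_i + y_{i+1})·c_i = -688, so ȳ = -688 / (6·(-43)) = 8/3.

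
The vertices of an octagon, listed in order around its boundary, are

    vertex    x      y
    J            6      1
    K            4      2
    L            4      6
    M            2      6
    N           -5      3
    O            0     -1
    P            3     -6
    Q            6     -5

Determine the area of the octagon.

Apply the shoelace (surveyor's) formula: 2A = Σ (x_i·y_{i+1} − x_{i+1}·y_i), indices taken mod 8.
Cross-terms: 8, 16, 12, 36, 5, 3, 21, 36  ⇒  Σ = 137
Area = |Σ|/2 = 68.5.

68.5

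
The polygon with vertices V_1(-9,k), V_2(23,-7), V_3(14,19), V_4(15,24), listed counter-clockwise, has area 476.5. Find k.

The doubled signed area Σ (x_i y_{i+1} − x_{i+1} y_i) is linear in k.
With k=0 it equals 865; the coefficient of k is -8 (from the two edges through V_1).
So -8·k + 865 = 2·476.5 = 953 ⇒ k = -11.

-11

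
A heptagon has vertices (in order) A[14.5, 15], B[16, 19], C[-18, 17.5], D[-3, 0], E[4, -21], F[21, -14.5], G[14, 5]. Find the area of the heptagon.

Σ = (35.5) + (622) + (52.5) + (63) + (383) + (308) + (137.5) = 1601.5
Area = |Σ|/2 = 800.75.

800.75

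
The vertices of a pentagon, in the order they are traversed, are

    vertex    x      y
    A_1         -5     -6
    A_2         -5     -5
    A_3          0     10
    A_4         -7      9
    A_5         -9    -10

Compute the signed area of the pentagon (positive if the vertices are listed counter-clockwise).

85

A_1→A_2: (-5)(-5) − (-5)(-6) = -5
A_2→A_3: (-5)(10) − (0)(-5) = -50
A_3→A_4: (0)(9) − (-7)(10) = 70
A_4→A_5: (-7)(-10) − (-9)(9) = 151
A_5→A_1: (-9)(-6) − (-5)(-10) = 4
Σ = 170
Signed area = Σ/2 = 85 (positive ⇒ counter-clockwise traversal).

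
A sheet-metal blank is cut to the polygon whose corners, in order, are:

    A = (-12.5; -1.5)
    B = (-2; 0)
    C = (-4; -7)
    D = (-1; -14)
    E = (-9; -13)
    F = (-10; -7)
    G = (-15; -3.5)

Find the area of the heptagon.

105.625

A→B: (-12.5)(0) − (-2)(-1.5) = -3
B→C: (-2)(-7) − (-4)(0) = 14
C→D: (-4)(-14) − (-1)(-7) = 49
D→E: (-1)(-13) − (-9)(-14) = -113
E→F: (-9)(-7) − (-10)(-13) = -67
F→G: (-10)(-3.5) − (-15)(-7) = -70
G→A: (-15)(-1.5) − (-12.5)(-3.5) = -21.25
Σ = -211.25
Area = |Σ|/2 = 105.625.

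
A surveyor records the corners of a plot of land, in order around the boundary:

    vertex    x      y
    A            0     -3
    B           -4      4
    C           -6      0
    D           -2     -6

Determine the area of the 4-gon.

Apply the shoelace formula: 2A = Σ (x_i·y_{i+1} − x_{i+1}·y_i), indices taken mod 4.
Σ = (-12) + (24) + (36) + (6) = 54
Area = |Σ|/2 = 27.

27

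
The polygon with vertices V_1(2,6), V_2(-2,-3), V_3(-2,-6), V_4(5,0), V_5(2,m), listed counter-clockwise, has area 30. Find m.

The doubled signed area Σ (x_i y_{i+1} − x_{i+1} y_i) is linear in m.
With m=0 it equals 54; the coefficient of m is 3 (from the two edges through V_5).
So 3·m + 54 = 2·30 = 60 ⇒ m = 2.

2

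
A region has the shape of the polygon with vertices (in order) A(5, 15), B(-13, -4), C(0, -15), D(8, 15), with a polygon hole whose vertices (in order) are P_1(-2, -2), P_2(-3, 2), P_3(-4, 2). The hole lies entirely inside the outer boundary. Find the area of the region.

265.5

Outer boundary:
Apply the shoelace formula: 2A = Σ (x_i·y_{i+1} − x_{i+1}·y_i), indices taken mod 4.
Σ = (175) + (195) + (120) + (45) = 535
Area = |Σ|/2 = 267.5.
Hole:
Σ = (-10) + (2) + (12) = 4
Area = |Σ|/2 = 2.
Net area = 267.5 − 2 = 265.5.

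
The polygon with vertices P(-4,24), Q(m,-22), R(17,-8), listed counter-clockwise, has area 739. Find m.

Write out the shoelace sum; only the two edges meeting at Q involve m:
2·Area = [((-4)·(-22) − m·24) + (m·(-8) − 17·(-22))] + 376
       = -32·m + 838 = 1478
⇒ m = -20.

-20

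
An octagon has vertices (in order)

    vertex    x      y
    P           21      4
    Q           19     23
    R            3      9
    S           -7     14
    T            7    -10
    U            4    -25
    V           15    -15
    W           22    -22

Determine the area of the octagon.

Apply Gauss's area formula: 2A = Σ (x_i·y_{i+1} − x_{i+1}·y_i), indices taken mod 8.
Σ = (407) + (102) + (105) + (-28) + (-135) + (315) + (0) + (550) = 1316
Area = |Σ|/2 = 658.

658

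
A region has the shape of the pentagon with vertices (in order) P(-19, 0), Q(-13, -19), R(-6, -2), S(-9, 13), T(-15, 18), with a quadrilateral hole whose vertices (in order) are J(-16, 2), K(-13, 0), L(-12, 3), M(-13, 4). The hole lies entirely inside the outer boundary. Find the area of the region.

268

Outer boundary:
Apply the surveyor's formula: 2A = Σ (x_i·y_{i+1} − x_{i+1}·y_i), indices taken mod 5.
Σ = (361) + (-88) + (-96) + (33) + (342) = 552
Area = |Σ|/2 = 276.
Hole:
Σ = (26) + (-39) + (-9) + (38) = 16
Area = |Σ|/2 = 8.
Net area = 276 − 8 = 268.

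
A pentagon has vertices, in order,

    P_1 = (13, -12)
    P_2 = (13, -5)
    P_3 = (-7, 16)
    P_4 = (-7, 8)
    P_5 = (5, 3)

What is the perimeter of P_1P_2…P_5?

74

|P_1P_2| = √((0)² + (7)²) = √49 = 7
|P_2P_3| = √((-20)² + (21)²) = √841 = 29
|P_3P_4| = √((0)² + (-8)²) = √64 = 8
|P_4P_5| = √((12)² + (-5)²) = √169 = 13
|P_5P_1| = √((8)² + (-15)²) = √289 = 17
Perimeter = 7 + 29 + 8 + 13 + 17 = 74.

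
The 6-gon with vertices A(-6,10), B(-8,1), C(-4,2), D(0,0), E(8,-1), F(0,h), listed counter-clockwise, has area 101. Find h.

10

The doubled signed area Σ (x_i y_{i+1} − x_{i+1} y_i) is linear in h.
With h=0 it equals 62; the coefficient of h is 14 (from the two edges through F).
So 14·h + 62 = 2·101 = 202 ⇒ h = 10.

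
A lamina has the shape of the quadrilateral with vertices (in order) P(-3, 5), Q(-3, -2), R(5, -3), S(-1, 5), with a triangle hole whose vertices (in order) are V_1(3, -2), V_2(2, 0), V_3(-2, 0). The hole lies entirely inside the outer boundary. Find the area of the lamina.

Outer boundary:
Apply Gauss's area formula: 2A = Σ (x_i·y_{i+1} − x_{i+1}·y_i), indices taken mod 4.
Cross-terms: 21, 19, 22, 10  ⇒  Σ = 72
Area = |Σ|/2 = 36.
Hole:
Σ = (4) + (0) + (4) = 8
Area = |Σ|/2 = 4.
Net area = 36 − 4 = 32.

32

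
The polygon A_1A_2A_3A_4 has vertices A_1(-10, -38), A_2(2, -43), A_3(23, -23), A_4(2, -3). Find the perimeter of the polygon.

|A_1A_2| = √((12)² + (-5)²) = √169 = 13
|A_2A_3| = √((21)² + (20)²) = √841 = 29
|A_3A_4| = √((-21)² + (20)²) = √841 = 29
|A_4A_1| = √((-12)² + (-35)²) = √1369 = 37
Perimeter = 13 + 29 + 29 + 37 = 108.

108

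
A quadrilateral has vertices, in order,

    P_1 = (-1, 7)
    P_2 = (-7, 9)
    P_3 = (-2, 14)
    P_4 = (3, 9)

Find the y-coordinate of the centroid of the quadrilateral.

Apply the shoelace (surveyor's) formula. First the cross-terms c_i = x_i·y_{i+1} − x_{i+1}·y_i:
  40, -80, -60, 30  ⇒  2A = -70, A = -35.
Then Σ (y_i + y_{i+1})·c_i = -2100, so ȳ = -2100 / (6·(-35)) = 10.

10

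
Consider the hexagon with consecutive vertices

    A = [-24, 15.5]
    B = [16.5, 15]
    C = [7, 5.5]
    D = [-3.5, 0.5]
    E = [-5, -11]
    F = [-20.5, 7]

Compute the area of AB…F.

488.25

Apply the surveyor's formula: 2A = Σ (x_i·y_{i+1} − x_{i+1}·y_i), indices taken mod 6.
A→B: (-24)(15) − (16.5)(15.5) = -615.75
B→C: (16.5)(5.5) − (7)(15) = -14.25
C→D: (7)(0.5) − (-3.5)(5.5) = 22.75
D→E: (-3.5)(-11) − (-5)(0.5) = 41
E→F: (-5)(7) − (-20.5)(-11) = -260.5
F→A: (-20.5)(15.5) − (-24)(7) = -149.75
Σ = -976.5
Area = |Σ|/2 = 488.25.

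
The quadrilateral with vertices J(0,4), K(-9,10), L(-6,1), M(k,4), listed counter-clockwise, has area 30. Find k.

-1

Write out the shoelace sum; only the two edges meeting at M involve k:
2·Area = [((-6)·4 − k·1) + (k·4 − 0·4)] + 87
       = 3·k + 63 = 60
⇒ k = -1.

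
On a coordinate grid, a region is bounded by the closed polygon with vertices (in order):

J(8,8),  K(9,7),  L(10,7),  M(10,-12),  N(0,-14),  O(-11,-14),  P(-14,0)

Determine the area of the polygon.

407.5

J→K: (8)(7) − (9)(8) = -16
K→L: (9)(7) − (10)(7) = -7
L→M: (10)(-12) − (10)(7) = -190
M→N: (10)(-14) − (0)(-12) = -140
N→O: (0)(-14) − (-11)(-14) = -154
O→P: (-11)(0) − (-14)(-14) = -196
P→J: (-14)(8) − (8)(0) = -112
Σ = -815
Area = |Σ|/2 = 407.5.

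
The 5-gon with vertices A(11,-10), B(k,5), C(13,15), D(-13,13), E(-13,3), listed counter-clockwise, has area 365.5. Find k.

The doubled signed area Σ (x_i y_{i+1} − x_{i+1} y_i) is linear in k.
With k=0 it equals 581; the coefficient of k is 25 (from the two edges through B).
So 25·k + 581 = 2·365.5 = 731 ⇒ k = 6.

6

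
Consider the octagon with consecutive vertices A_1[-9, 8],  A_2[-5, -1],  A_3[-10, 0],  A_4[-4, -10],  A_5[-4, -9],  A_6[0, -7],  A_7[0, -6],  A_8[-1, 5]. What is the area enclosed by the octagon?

97

Apply the shoelace formula: 2A = Σ (x_i·y_{i+1} − x_{i+1}·y_i), indices taken mod 8.
Σ = (49) + (-10) + (100) + (-4) + (28) + (0) + (-6) + (37) = 194
Area = |Σ|/2 = 97.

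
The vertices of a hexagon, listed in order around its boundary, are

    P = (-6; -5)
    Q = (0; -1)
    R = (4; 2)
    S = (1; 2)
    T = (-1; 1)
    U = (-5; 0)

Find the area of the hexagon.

Apply the surveyor's formula: 2A = Σ (x_i·y_{i+1} − x_{i+1}·y_i), indices taken mod 6.
Σ = (6) + (4) + (6) + (3) + (5) + (25) = 49
Area = |Σ|/2 = 24.5.

24.5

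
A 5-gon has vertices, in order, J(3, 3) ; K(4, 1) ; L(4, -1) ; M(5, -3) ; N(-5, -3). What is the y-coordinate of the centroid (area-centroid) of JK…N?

-43/45

Apply the surveyor's formula. First the cross-terms c_i = x_i·y_{i+1} − x_{i+1}·y_i:
  -9, -8, -7, -30, -6  ⇒  2A = -60, A = -30.
Then Σ (y_i + y_{i+1})·c_i = 172, so ȳ = 172 / (6·(-30)) = -43/45.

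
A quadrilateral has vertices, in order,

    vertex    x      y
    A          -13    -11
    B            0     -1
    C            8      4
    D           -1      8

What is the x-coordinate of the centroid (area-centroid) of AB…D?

-413/204

Apply Gauss's area formula. First the cross-terms c_i = x_i·y_{i+1} − x_{i+1}·y_i:
  13, 8, 68, 115  ⇒  2A = 204, A = 102.
Then Σ (x_i + x_{i+1})·c_i = -1239, so x̄ = -1239 / (6·102) = -413/204.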